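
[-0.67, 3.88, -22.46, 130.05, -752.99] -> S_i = -0.67*(-5.79)^i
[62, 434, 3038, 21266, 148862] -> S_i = 62*7^i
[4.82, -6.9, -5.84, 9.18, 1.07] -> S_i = Random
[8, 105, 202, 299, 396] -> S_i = 8 + 97*i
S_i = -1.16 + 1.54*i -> [-1.16, 0.38, 1.92, 3.46, 5.0]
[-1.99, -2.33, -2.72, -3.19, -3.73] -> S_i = -1.99*1.17^i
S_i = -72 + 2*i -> [-72, -70, -68, -66, -64]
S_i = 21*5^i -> [21, 105, 525, 2625, 13125]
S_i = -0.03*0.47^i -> [-0.03, -0.01, -0.01, -0.0, -0.0]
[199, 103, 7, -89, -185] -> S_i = 199 + -96*i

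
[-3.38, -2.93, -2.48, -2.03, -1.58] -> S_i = -3.38 + 0.45*i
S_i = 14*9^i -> [14, 126, 1134, 10206, 91854]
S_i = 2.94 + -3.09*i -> [2.94, -0.15, -3.24, -6.33, -9.42]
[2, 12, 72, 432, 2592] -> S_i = 2*6^i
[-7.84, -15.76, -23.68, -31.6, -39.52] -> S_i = -7.84 + -7.92*i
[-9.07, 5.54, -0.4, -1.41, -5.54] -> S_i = Random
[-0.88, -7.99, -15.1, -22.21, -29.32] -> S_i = -0.88 + -7.11*i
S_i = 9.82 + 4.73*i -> [9.82, 14.55, 19.28, 24.01, 28.74]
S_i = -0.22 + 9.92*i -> [-0.22, 9.7, 19.62, 29.54, 39.46]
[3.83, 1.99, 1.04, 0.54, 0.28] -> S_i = 3.83*0.52^i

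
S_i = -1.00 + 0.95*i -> [-1.0, -0.05, 0.9, 1.85, 2.8]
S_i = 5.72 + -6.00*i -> [5.72, -0.28, -6.28, -12.28, -18.28]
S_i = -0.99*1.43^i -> [-0.99, -1.42, -2.02, -2.89, -4.14]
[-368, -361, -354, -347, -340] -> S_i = -368 + 7*i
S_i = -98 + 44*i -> [-98, -54, -10, 34, 78]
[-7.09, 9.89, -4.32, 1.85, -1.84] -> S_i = Random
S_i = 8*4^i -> [8, 32, 128, 512, 2048]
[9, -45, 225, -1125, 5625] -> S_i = 9*-5^i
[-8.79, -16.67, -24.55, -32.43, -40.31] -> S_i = -8.79 + -7.88*i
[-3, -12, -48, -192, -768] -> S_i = -3*4^i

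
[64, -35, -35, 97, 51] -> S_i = Random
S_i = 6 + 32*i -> [6, 38, 70, 102, 134]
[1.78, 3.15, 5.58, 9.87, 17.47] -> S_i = 1.78*1.77^i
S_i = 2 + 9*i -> [2, 11, 20, 29, 38]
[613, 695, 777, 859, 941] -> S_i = 613 + 82*i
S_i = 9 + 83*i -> [9, 92, 175, 258, 341]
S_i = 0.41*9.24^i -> [0.41, 3.79, 35.0, 323.44, 2988.63]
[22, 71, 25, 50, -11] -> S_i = Random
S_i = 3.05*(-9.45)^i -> [3.05, -28.82, 272.37, -2573.92, 24323.56]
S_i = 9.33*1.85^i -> [9.33, 17.26, 31.93, 59.07, 109.29]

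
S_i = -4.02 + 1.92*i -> [-4.02, -2.1, -0.18, 1.74, 3.66]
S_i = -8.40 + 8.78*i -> [-8.4, 0.38, 9.16, 17.94, 26.72]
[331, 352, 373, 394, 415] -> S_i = 331 + 21*i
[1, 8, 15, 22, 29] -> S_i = 1 + 7*i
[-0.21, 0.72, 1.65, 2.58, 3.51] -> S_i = -0.21 + 0.93*i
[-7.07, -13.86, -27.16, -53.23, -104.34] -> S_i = -7.07*1.96^i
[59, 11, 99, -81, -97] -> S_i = Random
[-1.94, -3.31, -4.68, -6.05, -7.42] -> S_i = -1.94 + -1.37*i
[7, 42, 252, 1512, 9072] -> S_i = 7*6^i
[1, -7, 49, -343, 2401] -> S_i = 1*-7^i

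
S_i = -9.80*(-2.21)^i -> [-9.8, 21.66, -47.86, 105.78, -233.77]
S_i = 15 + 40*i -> [15, 55, 95, 135, 175]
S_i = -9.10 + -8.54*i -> [-9.1, -17.64, -26.18, -34.72, -43.26]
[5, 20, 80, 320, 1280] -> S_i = 5*4^i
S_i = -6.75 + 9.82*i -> [-6.75, 3.07, 12.89, 22.71, 32.53]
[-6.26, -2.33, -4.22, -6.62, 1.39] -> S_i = Random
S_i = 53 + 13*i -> [53, 66, 79, 92, 105]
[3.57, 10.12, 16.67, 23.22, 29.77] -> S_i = 3.57 + 6.55*i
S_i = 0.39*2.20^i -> [0.39, 0.86, 1.89, 4.15, 9.14]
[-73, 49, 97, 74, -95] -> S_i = Random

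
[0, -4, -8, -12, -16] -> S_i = 0 + -4*i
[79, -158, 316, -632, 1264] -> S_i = 79*-2^i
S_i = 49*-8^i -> [49, -392, 3136, -25088, 200704]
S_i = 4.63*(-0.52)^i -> [4.63, -2.41, 1.25, -0.65, 0.34]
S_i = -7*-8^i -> [-7, 56, -448, 3584, -28672]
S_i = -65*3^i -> [-65, -195, -585, -1755, -5265]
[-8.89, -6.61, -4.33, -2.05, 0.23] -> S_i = -8.89 + 2.28*i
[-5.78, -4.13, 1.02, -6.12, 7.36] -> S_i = Random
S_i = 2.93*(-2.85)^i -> [2.93, -8.35, 23.8, -67.83, 193.31]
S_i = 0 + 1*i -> [0, 1, 2, 3, 4]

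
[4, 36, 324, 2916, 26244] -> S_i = 4*9^i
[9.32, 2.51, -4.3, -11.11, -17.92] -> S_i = 9.32 + -6.81*i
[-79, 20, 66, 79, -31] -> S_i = Random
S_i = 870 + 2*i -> [870, 872, 874, 876, 878]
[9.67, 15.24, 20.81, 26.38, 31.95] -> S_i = 9.67 + 5.57*i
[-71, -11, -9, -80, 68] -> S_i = Random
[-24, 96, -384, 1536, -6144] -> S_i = -24*-4^i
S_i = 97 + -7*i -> [97, 90, 83, 76, 69]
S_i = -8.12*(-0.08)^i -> [-8.12, 0.65, -0.05, 0.0, -0.0]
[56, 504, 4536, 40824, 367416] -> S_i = 56*9^i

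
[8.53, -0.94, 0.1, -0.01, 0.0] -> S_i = 8.53*(-0.11)^i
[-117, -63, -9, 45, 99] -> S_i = -117 + 54*i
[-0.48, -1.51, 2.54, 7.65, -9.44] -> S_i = Random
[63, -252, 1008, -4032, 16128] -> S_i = 63*-4^i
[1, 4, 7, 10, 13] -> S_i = 1 + 3*i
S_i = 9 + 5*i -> [9, 14, 19, 24, 29]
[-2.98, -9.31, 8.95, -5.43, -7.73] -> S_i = Random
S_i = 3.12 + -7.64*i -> [3.12, -4.52, -12.16, -19.8, -27.44]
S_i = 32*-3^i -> [32, -96, 288, -864, 2592]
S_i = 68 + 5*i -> [68, 73, 78, 83, 88]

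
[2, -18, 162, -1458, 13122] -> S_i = 2*-9^i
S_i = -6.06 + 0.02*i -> [-6.06, -6.04, -6.02, -6.0, -5.98]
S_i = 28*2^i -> [28, 56, 112, 224, 448]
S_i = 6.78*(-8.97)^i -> [6.78, -60.82, 545.52, -4893.36, 43893.42]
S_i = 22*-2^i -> [22, -44, 88, -176, 352]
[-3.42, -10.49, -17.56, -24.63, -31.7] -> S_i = -3.42 + -7.07*i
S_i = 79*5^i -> [79, 395, 1975, 9875, 49375]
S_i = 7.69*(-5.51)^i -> [7.69, -42.37, 233.47, -1286.42, 7088.15]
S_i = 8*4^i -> [8, 32, 128, 512, 2048]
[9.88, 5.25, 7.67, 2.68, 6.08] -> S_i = Random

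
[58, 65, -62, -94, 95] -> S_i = Random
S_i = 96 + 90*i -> [96, 186, 276, 366, 456]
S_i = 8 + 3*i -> [8, 11, 14, 17, 20]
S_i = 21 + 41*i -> [21, 62, 103, 144, 185]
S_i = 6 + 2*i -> [6, 8, 10, 12, 14]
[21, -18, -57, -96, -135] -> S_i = 21 + -39*i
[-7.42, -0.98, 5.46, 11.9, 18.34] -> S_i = -7.42 + 6.44*i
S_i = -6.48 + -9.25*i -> [-6.48, -15.73, -24.98, -34.23, -43.48]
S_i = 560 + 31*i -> [560, 591, 622, 653, 684]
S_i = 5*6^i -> [5, 30, 180, 1080, 6480]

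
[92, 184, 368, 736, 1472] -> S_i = 92*2^i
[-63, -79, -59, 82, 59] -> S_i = Random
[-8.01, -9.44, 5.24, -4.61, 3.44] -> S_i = Random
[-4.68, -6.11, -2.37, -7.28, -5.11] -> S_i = Random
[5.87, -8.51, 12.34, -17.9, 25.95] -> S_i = 5.87*(-1.45)^i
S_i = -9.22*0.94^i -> [-9.22, -8.67, -8.15, -7.66, -7.2]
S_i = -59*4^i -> [-59, -236, -944, -3776, -15104]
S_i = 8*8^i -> [8, 64, 512, 4096, 32768]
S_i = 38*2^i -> [38, 76, 152, 304, 608]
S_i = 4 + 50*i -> [4, 54, 104, 154, 204]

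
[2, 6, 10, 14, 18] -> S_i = 2 + 4*i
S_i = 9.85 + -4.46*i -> [9.85, 5.39, 0.93, -3.53, -7.99]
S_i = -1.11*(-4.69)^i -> [-1.11, 5.21, -24.42, 114.51, -537.05]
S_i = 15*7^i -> [15, 105, 735, 5145, 36015]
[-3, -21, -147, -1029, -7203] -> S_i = -3*7^i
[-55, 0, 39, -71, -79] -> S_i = Random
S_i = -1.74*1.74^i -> [-1.74, -3.03, -5.27, -9.17, -15.95]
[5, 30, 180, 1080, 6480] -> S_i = 5*6^i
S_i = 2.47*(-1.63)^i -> [2.47, -4.03, 6.56, -10.7, 17.44]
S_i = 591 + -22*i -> [591, 569, 547, 525, 503]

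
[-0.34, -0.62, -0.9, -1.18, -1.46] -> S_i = -0.34 + -0.28*i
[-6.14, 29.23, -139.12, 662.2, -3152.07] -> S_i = -6.14*(-4.76)^i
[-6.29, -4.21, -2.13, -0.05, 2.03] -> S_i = -6.29 + 2.08*i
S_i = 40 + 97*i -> [40, 137, 234, 331, 428]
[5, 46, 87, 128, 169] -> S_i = 5 + 41*i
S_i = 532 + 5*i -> [532, 537, 542, 547, 552]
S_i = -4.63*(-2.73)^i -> [-4.63, 12.64, -34.51, 94.2, -257.18]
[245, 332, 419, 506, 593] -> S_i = 245 + 87*i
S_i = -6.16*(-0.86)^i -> [-6.16, 5.3, -4.56, 3.92, -3.37]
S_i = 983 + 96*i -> [983, 1079, 1175, 1271, 1367]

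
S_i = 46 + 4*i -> [46, 50, 54, 58, 62]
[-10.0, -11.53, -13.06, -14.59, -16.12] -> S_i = -10.00 + -1.53*i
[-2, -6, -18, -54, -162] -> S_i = -2*3^i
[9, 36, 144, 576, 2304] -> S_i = 9*4^i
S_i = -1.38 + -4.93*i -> [-1.38, -6.31, -11.24, -16.17, -21.1]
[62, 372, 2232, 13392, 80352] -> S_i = 62*6^i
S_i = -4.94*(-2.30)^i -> [-4.94, 11.36, -26.13, 60.1, -138.24]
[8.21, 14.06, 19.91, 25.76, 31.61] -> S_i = 8.21 + 5.85*i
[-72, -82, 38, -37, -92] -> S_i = Random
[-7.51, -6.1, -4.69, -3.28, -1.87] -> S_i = -7.51 + 1.41*i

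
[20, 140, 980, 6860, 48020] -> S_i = 20*7^i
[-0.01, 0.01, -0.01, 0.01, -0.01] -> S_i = -0.01*(-1.02)^i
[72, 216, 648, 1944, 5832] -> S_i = 72*3^i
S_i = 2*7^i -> [2, 14, 98, 686, 4802]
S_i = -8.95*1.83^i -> [-8.95, -16.38, -29.97, -54.85, -100.38]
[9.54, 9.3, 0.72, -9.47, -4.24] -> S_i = Random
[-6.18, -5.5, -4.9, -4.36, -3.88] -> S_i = -6.18*0.89^i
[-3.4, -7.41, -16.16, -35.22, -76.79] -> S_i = -3.40*2.18^i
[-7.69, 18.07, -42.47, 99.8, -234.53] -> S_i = -7.69*(-2.35)^i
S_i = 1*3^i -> [1, 3, 9, 27, 81]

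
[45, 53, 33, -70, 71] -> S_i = Random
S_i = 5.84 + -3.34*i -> [5.84, 2.5, -0.84, -4.18, -7.52]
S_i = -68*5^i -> [-68, -340, -1700, -8500, -42500]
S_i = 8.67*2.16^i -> [8.67, 18.73, 40.45, 87.37, 188.73]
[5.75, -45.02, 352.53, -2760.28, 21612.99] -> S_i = 5.75*(-7.83)^i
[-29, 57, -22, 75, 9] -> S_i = Random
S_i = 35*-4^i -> [35, -140, 560, -2240, 8960]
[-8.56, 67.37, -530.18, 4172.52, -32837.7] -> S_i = -8.56*(-7.87)^i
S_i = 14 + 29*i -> [14, 43, 72, 101, 130]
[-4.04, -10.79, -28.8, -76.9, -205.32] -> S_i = -4.04*2.67^i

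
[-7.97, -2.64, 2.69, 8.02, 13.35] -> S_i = -7.97 + 5.33*i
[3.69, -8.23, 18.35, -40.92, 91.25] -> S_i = 3.69*(-2.23)^i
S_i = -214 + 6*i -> [-214, -208, -202, -196, -190]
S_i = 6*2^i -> [6, 12, 24, 48, 96]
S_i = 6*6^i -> [6, 36, 216, 1296, 7776]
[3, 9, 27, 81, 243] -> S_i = 3*3^i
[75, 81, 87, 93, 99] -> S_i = 75 + 6*i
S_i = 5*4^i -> [5, 20, 80, 320, 1280]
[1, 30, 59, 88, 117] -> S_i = 1 + 29*i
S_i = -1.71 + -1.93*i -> [-1.71, -3.64, -5.57, -7.5, -9.43]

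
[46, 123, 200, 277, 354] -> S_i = 46 + 77*i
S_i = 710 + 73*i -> [710, 783, 856, 929, 1002]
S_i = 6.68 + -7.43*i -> [6.68, -0.75, -8.18, -15.61, -23.04]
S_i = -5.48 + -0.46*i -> [-5.48, -5.94, -6.4, -6.86, -7.32]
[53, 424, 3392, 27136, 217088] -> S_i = 53*8^i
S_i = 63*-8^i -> [63, -504, 4032, -32256, 258048]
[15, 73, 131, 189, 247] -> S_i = 15 + 58*i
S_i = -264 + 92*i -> [-264, -172, -80, 12, 104]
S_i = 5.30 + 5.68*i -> [5.3, 10.98, 16.66, 22.34, 28.02]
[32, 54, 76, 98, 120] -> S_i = 32 + 22*i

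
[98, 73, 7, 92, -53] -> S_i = Random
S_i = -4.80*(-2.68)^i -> [-4.8, 12.86, -34.48, 92.39, -247.62]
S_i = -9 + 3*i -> [-9, -6, -3, 0, 3]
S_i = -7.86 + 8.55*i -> [-7.86, 0.69, 9.24, 17.79, 26.34]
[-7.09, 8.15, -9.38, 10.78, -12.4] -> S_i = -7.09*(-1.15)^i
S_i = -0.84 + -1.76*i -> [-0.84, -2.6, -4.36, -6.12, -7.88]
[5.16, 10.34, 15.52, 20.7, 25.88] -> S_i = 5.16 + 5.18*i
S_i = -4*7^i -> [-4, -28, -196, -1372, -9604]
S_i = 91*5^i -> [91, 455, 2275, 11375, 56875]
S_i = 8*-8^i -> [8, -64, 512, -4096, 32768]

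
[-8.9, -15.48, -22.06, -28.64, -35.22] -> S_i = -8.90 + -6.58*i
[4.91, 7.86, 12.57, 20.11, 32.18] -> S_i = 4.91*1.60^i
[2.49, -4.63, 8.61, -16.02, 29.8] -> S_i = 2.49*(-1.86)^i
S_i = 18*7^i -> [18, 126, 882, 6174, 43218]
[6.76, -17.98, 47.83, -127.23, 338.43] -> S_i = 6.76*(-2.66)^i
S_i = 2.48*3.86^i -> [2.48, 9.57, 36.95, 142.63, 550.56]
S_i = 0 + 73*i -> [0, 73, 146, 219, 292]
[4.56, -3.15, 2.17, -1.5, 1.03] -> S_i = 4.56*(-0.69)^i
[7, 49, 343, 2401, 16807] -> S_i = 7*7^i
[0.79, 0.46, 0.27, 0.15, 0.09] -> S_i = 0.79*0.58^i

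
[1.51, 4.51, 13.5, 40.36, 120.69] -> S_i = 1.51*2.99^i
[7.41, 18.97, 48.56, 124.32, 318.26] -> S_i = 7.41*2.56^i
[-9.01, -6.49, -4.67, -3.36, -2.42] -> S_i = -9.01*0.72^i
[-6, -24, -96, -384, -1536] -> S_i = -6*4^i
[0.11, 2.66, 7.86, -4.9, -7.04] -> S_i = Random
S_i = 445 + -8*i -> [445, 437, 429, 421, 413]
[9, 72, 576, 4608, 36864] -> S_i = 9*8^i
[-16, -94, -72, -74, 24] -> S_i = Random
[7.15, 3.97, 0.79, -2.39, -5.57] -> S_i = 7.15 + -3.18*i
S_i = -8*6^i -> [-8, -48, -288, -1728, -10368]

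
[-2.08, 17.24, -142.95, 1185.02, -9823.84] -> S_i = -2.08*(-8.29)^i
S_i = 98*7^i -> [98, 686, 4802, 33614, 235298]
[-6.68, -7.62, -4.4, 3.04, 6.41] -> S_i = Random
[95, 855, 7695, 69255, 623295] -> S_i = 95*9^i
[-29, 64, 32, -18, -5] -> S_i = Random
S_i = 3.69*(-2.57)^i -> [3.69, -9.48, 24.37, -62.64, 160.98]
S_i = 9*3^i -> [9, 27, 81, 243, 729]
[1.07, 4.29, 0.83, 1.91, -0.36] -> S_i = Random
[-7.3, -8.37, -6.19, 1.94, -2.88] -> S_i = Random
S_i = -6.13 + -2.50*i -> [-6.13, -8.63, -11.13, -13.63, -16.13]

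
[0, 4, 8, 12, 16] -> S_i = 0 + 4*i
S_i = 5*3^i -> [5, 15, 45, 135, 405]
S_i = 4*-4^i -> [4, -16, 64, -256, 1024]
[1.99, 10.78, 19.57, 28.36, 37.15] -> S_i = 1.99 + 8.79*i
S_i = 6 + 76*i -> [6, 82, 158, 234, 310]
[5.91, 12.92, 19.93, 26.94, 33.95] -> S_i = 5.91 + 7.01*i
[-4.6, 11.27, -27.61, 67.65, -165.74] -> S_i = -4.60*(-2.45)^i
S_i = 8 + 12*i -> [8, 20, 32, 44, 56]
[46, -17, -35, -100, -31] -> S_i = Random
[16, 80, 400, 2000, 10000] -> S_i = 16*5^i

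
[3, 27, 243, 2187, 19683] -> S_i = 3*9^i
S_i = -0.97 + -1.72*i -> [-0.97, -2.69, -4.41, -6.13, -7.85]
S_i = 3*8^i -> [3, 24, 192, 1536, 12288]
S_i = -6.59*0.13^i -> [-6.59, -0.86, -0.11, -0.01, -0.0]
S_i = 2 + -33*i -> [2, -31, -64, -97, -130]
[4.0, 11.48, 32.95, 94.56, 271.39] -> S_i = 4.00*2.87^i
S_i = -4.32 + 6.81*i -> [-4.32, 2.49, 9.3, 16.11, 22.92]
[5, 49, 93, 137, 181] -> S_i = 5 + 44*i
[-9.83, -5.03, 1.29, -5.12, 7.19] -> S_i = Random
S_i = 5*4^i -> [5, 20, 80, 320, 1280]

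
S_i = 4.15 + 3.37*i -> [4.15, 7.52, 10.89, 14.26, 17.63]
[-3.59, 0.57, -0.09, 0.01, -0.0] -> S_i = -3.59*(-0.16)^i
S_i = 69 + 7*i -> [69, 76, 83, 90, 97]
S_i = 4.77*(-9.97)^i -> [4.77, -47.56, 474.14, -4727.2, 47130.17]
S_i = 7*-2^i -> [7, -14, 28, -56, 112]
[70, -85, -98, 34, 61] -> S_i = Random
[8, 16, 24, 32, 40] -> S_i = 8 + 8*i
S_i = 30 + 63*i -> [30, 93, 156, 219, 282]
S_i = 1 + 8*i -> [1, 9, 17, 25, 33]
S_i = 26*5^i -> [26, 130, 650, 3250, 16250]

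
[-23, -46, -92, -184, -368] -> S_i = -23*2^i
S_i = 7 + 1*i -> [7, 8, 9, 10, 11]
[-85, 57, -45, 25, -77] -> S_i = Random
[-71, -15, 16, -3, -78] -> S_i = Random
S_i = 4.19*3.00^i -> [4.19, 12.57, 37.71, 113.13, 339.39]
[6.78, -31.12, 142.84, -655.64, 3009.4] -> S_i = 6.78*(-4.59)^i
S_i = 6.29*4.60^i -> [6.29, 28.93, 133.1, 612.24, 2816.32]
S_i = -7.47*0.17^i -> [-7.47, -1.27, -0.22, -0.04, -0.01]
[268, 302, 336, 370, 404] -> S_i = 268 + 34*i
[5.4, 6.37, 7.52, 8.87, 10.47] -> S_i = 5.40*1.18^i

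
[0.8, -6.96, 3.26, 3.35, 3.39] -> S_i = Random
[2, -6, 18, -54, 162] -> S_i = 2*-3^i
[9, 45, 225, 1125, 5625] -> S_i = 9*5^i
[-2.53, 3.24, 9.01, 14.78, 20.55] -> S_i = -2.53 + 5.77*i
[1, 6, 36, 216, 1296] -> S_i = 1*6^i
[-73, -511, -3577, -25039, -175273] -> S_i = -73*7^i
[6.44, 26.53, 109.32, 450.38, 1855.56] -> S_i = 6.44*4.12^i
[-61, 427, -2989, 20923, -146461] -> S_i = -61*-7^i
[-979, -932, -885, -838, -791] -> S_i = -979 + 47*i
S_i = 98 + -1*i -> [98, 97, 96, 95, 94]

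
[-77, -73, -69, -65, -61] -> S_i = -77 + 4*i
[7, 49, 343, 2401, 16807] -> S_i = 7*7^i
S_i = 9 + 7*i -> [9, 16, 23, 30, 37]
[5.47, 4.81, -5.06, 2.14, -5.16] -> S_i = Random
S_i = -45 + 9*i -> [-45, -36, -27, -18, -9]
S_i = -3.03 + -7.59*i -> [-3.03, -10.62, -18.21, -25.8, -33.39]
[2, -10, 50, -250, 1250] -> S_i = 2*-5^i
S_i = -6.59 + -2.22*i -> [-6.59, -8.81, -11.03, -13.25, -15.47]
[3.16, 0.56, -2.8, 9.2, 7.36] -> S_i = Random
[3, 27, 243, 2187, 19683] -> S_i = 3*9^i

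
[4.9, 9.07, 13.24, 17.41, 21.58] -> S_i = 4.90 + 4.17*i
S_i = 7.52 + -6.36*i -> [7.52, 1.16, -5.2, -11.56, -17.92]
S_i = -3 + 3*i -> [-3, 0, 3, 6, 9]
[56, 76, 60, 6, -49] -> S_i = Random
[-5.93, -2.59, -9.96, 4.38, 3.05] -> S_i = Random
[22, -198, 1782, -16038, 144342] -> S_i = 22*-9^i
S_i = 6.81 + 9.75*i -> [6.81, 16.56, 26.31, 36.06, 45.81]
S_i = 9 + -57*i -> [9, -48, -105, -162, -219]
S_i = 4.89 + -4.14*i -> [4.89, 0.75, -3.39, -7.53, -11.67]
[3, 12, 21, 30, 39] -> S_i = 3 + 9*i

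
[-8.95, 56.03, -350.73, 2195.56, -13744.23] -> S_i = -8.95*(-6.26)^i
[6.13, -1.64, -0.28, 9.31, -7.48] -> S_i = Random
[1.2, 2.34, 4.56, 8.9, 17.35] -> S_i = 1.20*1.95^i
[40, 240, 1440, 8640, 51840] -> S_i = 40*6^i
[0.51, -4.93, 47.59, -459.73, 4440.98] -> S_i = 0.51*(-9.66)^i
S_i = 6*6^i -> [6, 36, 216, 1296, 7776]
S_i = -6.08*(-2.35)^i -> [-6.08, 14.29, -33.58, 78.91, -185.43]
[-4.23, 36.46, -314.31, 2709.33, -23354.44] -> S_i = -4.23*(-8.62)^i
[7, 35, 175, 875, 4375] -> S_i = 7*5^i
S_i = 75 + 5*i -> [75, 80, 85, 90, 95]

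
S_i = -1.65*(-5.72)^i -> [-1.65, 9.44, -53.99, 308.8, -1766.31]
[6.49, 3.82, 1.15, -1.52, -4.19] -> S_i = 6.49 + -2.67*i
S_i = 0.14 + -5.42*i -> [0.14, -5.28, -10.7, -16.12, -21.54]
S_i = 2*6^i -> [2, 12, 72, 432, 2592]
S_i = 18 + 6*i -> [18, 24, 30, 36, 42]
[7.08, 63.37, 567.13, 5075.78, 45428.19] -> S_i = 7.08*8.95^i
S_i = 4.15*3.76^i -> [4.15, 15.6, 58.67, 220.6, 829.47]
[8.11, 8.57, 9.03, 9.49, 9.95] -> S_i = 8.11 + 0.46*i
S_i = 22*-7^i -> [22, -154, 1078, -7546, 52822]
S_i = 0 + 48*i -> [0, 48, 96, 144, 192]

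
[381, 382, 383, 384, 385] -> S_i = 381 + 1*i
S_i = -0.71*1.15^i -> [-0.71, -0.82, -0.94, -1.08, -1.24]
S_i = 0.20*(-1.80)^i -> [0.2, -0.36, 0.65, -1.17, 2.1]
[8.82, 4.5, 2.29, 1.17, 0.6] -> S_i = 8.82*0.51^i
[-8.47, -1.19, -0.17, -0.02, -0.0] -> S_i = -8.47*0.14^i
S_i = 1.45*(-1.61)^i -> [1.45, -2.33, 3.76, -6.05, 9.74]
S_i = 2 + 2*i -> [2, 4, 6, 8, 10]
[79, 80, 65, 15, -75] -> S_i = Random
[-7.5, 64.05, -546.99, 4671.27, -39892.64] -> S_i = -7.50*(-8.54)^i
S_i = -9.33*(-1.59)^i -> [-9.33, 14.83, -23.59, 37.5, -59.63]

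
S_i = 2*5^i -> [2, 10, 50, 250, 1250]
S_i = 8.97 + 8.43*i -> [8.97, 17.4, 25.83, 34.26, 42.69]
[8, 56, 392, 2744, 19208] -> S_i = 8*7^i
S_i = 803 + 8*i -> [803, 811, 819, 827, 835]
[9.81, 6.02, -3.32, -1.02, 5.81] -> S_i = Random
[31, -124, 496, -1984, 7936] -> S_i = 31*-4^i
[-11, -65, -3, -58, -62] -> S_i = Random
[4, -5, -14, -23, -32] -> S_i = 4 + -9*i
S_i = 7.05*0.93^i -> [7.05, 6.56, 6.1, 5.67, 5.27]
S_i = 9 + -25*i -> [9, -16, -41, -66, -91]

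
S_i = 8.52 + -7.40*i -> [8.52, 1.12, -6.28, -13.68, -21.08]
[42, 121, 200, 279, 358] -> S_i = 42 + 79*i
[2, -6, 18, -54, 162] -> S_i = 2*-3^i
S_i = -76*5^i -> [-76, -380, -1900, -9500, -47500]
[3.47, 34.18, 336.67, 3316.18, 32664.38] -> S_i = 3.47*9.85^i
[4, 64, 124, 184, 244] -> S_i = 4 + 60*i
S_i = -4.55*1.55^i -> [-4.55, -7.05, -10.93, -16.94, -26.26]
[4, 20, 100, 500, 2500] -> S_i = 4*5^i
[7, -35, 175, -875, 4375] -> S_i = 7*-5^i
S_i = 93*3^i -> [93, 279, 837, 2511, 7533]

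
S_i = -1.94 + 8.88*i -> [-1.94, 6.94, 15.82, 24.7, 33.58]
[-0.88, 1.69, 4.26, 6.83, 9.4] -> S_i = -0.88 + 2.57*i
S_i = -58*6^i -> [-58, -348, -2088, -12528, -75168]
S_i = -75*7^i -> [-75, -525, -3675, -25725, -180075]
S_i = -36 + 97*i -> [-36, 61, 158, 255, 352]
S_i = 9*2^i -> [9, 18, 36, 72, 144]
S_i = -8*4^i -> [-8, -32, -128, -512, -2048]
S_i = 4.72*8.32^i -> [4.72, 39.27, 326.73, 2718.39, 22617.02]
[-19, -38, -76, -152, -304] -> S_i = -19*2^i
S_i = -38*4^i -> [-38, -152, -608, -2432, -9728]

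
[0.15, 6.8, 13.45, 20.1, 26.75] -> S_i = 0.15 + 6.65*i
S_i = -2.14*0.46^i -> [-2.14, -0.98, -0.45, -0.21, -0.1]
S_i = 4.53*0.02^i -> [4.53, 0.09, 0.0, 0.0, 0.0]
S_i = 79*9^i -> [79, 711, 6399, 57591, 518319]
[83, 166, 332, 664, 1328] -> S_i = 83*2^i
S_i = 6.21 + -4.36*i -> [6.21, 1.85, -2.51, -6.87, -11.23]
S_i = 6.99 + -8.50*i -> [6.99, -1.51, -10.01, -18.51, -27.01]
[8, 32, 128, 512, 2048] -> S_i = 8*4^i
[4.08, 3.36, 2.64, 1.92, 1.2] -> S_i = 4.08 + -0.72*i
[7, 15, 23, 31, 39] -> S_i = 7 + 8*i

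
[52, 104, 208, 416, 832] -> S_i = 52*2^i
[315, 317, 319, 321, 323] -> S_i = 315 + 2*i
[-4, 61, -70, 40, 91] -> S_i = Random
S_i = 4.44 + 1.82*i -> [4.44, 6.26, 8.08, 9.9, 11.72]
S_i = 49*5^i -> [49, 245, 1225, 6125, 30625]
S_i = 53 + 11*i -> [53, 64, 75, 86, 97]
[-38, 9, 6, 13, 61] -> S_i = Random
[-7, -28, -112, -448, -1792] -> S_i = -7*4^i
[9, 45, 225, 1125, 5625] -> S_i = 9*5^i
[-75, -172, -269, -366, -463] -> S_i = -75 + -97*i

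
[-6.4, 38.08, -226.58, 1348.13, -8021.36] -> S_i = -6.40*(-5.95)^i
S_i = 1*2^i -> [1, 2, 4, 8, 16]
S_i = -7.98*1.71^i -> [-7.98, -13.65, -23.33, -39.9, -68.23]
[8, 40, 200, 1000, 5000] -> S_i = 8*5^i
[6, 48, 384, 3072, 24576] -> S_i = 6*8^i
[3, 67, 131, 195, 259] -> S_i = 3 + 64*i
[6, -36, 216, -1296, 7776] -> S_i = 6*-6^i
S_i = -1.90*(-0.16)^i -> [-1.9, 0.3, -0.05, 0.01, -0.0]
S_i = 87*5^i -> [87, 435, 2175, 10875, 54375]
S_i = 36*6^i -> [36, 216, 1296, 7776, 46656]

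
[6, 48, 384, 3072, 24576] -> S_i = 6*8^i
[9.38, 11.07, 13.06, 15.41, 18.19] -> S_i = 9.38*1.18^i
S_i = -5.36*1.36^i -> [-5.36, -7.29, -9.91, -13.48, -18.34]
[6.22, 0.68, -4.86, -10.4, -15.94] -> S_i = 6.22 + -5.54*i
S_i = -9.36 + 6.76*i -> [-9.36, -2.6, 4.16, 10.92, 17.68]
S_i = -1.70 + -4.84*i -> [-1.7, -6.54, -11.38, -16.22, -21.06]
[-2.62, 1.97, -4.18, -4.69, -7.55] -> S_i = Random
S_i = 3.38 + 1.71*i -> [3.38, 5.09, 6.8, 8.51, 10.22]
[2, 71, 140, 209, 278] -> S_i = 2 + 69*i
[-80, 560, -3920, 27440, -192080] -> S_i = -80*-7^i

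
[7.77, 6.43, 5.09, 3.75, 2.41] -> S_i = 7.77 + -1.34*i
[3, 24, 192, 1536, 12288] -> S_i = 3*8^i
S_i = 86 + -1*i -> [86, 85, 84, 83, 82]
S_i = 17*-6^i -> [17, -102, 612, -3672, 22032]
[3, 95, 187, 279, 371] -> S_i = 3 + 92*i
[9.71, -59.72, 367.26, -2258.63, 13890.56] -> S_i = 9.71*(-6.15)^i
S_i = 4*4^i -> [4, 16, 64, 256, 1024]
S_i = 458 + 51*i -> [458, 509, 560, 611, 662]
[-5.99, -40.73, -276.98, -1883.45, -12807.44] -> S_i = -5.99*6.80^i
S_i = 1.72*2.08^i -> [1.72, 3.58, 7.44, 15.48, 32.19]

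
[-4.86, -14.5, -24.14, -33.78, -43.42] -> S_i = -4.86 + -9.64*i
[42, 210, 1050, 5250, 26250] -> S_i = 42*5^i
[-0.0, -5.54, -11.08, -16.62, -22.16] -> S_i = -0.00 + -5.54*i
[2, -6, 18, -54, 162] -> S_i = 2*-3^i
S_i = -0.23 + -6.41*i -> [-0.23, -6.64, -13.05, -19.46, -25.87]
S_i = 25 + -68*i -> [25, -43, -111, -179, -247]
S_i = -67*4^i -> [-67, -268, -1072, -4288, -17152]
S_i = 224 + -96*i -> [224, 128, 32, -64, -160]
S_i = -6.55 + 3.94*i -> [-6.55, -2.61, 1.33, 5.27, 9.21]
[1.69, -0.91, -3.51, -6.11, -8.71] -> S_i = 1.69 + -2.60*i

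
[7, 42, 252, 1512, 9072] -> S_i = 7*6^i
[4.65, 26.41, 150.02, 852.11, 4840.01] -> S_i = 4.65*5.68^i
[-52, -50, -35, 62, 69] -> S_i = Random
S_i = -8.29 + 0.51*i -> [-8.29, -7.78, -7.27, -6.76, -6.25]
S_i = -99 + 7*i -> [-99, -92, -85, -78, -71]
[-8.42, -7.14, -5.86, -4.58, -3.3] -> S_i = -8.42 + 1.28*i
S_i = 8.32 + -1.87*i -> [8.32, 6.45, 4.58, 2.71, 0.84]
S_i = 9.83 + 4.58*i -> [9.83, 14.41, 18.99, 23.57, 28.15]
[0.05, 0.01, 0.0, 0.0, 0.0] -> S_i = 0.05*0.16^i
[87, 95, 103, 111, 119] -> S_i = 87 + 8*i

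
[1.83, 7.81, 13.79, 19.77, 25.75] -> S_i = 1.83 + 5.98*i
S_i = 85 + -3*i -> [85, 82, 79, 76, 73]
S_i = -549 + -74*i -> [-549, -623, -697, -771, -845]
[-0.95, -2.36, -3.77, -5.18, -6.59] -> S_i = -0.95 + -1.41*i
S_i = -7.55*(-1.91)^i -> [-7.55, 14.42, -27.54, 52.61, -100.48]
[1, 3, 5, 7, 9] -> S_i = 1 + 2*i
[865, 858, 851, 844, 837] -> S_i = 865 + -7*i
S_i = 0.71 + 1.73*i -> [0.71, 2.44, 4.17, 5.9, 7.63]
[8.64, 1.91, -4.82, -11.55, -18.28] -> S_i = 8.64 + -6.73*i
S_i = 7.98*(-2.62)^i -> [7.98, -20.91, 54.78, -143.52, 376.02]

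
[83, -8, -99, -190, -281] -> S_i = 83 + -91*i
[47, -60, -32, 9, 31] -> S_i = Random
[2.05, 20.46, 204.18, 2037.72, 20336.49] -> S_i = 2.05*9.98^i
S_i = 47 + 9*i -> [47, 56, 65, 74, 83]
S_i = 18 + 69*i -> [18, 87, 156, 225, 294]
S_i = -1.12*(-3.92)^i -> [-1.12, 4.39, -17.21, 67.46, -264.46]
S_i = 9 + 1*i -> [9, 10, 11, 12, 13]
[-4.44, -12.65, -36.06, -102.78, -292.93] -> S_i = -4.44*2.85^i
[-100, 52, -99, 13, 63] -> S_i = Random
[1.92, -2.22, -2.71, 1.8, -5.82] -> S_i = Random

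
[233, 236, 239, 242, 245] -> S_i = 233 + 3*i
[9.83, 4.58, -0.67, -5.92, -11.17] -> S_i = 9.83 + -5.25*i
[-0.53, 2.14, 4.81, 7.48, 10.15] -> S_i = -0.53 + 2.67*i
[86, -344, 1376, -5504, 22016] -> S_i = 86*-4^i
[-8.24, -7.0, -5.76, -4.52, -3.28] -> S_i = -8.24 + 1.24*i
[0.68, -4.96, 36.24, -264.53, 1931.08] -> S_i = 0.68*(-7.30)^i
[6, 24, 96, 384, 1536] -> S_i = 6*4^i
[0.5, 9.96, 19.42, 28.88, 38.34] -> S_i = 0.50 + 9.46*i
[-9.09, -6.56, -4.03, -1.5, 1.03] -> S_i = -9.09 + 2.53*i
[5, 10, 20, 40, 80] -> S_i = 5*2^i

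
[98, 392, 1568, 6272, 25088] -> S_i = 98*4^i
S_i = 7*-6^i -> [7, -42, 252, -1512, 9072]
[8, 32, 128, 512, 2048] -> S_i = 8*4^i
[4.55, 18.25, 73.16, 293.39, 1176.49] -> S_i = 4.55*4.01^i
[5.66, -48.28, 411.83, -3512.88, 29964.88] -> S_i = 5.66*(-8.53)^i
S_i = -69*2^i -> [-69, -138, -276, -552, -1104]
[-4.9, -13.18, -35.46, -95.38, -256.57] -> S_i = -4.90*2.69^i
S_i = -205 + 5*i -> [-205, -200, -195, -190, -185]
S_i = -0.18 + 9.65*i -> [-0.18, 9.47, 19.12, 28.77, 38.42]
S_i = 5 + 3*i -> [5, 8, 11, 14, 17]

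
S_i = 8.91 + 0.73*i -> [8.91, 9.64, 10.37, 11.1, 11.83]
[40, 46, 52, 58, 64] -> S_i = 40 + 6*i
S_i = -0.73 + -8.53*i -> [-0.73, -9.26, -17.79, -26.32, -34.85]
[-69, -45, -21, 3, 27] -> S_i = -69 + 24*i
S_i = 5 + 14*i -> [5, 19, 33, 47, 61]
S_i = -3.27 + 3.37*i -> [-3.27, 0.1, 3.47, 6.84, 10.21]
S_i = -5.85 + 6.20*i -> [-5.85, 0.35, 6.55, 12.75, 18.95]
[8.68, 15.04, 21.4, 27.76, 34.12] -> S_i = 8.68 + 6.36*i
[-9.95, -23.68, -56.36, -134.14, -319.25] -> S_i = -9.95*2.38^i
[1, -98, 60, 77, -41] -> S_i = Random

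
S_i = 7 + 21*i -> [7, 28, 49, 70, 91]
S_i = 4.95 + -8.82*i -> [4.95, -3.87, -12.69, -21.51, -30.33]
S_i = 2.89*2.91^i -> [2.89, 8.41, 24.47, 71.22, 207.24]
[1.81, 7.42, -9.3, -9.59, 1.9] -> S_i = Random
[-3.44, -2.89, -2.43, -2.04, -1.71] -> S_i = -3.44*0.84^i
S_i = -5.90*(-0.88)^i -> [-5.9, 5.19, -4.57, 4.02, -3.54]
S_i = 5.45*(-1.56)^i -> [5.45, -8.5, 13.26, -20.69, 32.28]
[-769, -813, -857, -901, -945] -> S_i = -769 + -44*i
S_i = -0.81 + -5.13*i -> [-0.81, -5.94, -11.07, -16.2, -21.33]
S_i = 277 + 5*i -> [277, 282, 287, 292, 297]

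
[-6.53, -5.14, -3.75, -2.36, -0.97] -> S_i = -6.53 + 1.39*i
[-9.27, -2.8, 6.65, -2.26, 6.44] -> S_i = Random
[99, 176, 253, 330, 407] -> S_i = 99 + 77*i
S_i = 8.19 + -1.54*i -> [8.19, 6.65, 5.11, 3.57, 2.03]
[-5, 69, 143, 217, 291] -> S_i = -5 + 74*i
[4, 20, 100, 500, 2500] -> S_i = 4*5^i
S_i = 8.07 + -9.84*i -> [8.07, -1.77, -11.61, -21.45, -31.29]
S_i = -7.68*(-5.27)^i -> [-7.68, 40.47, -213.3, 1124.07, -5923.84]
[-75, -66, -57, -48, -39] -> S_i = -75 + 9*i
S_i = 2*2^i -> [2, 4, 8, 16, 32]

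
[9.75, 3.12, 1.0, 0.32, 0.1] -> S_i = 9.75*0.32^i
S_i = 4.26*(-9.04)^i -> [4.26, -38.51, 348.13, -3147.13, 28450.07]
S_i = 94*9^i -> [94, 846, 7614, 68526, 616734]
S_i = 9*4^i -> [9, 36, 144, 576, 2304]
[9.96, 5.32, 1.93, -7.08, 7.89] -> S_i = Random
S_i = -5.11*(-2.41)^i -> [-5.11, 12.32, -29.68, 71.53, -172.38]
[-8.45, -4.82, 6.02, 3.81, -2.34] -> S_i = Random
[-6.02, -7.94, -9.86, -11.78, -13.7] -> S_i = -6.02 + -1.92*i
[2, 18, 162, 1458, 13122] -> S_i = 2*9^i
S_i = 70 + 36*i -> [70, 106, 142, 178, 214]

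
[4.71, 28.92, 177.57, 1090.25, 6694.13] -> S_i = 4.71*6.14^i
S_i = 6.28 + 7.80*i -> [6.28, 14.08, 21.88, 29.68, 37.48]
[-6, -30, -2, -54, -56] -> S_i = Random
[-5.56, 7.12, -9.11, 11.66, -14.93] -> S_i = -5.56*(-1.28)^i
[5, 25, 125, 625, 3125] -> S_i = 5*5^i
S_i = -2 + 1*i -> [-2, -1, 0, 1, 2]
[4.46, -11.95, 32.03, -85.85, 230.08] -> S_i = 4.46*(-2.68)^i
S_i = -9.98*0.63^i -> [-9.98, -6.29, -3.96, -2.5, -1.57]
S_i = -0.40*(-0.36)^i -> [-0.4, 0.14, -0.05, 0.02, -0.01]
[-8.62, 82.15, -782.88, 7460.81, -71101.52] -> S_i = -8.62*(-9.53)^i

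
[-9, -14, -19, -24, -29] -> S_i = -9 + -5*i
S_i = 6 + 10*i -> [6, 16, 26, 36, 46]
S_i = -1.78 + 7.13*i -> [-1.78, 5.35, 12.48, 19.61, 26.74]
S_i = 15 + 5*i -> [15, 20, 25, 30, 35]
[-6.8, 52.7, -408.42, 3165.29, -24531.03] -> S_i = -6.80*(-7.75)^i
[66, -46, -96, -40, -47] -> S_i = Random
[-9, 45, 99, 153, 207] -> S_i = -9 + 54*i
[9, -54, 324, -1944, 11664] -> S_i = 9*-6^i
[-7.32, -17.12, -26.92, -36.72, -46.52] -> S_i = -7.32 + -9.80*i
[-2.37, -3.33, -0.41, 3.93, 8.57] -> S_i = Random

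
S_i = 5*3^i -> [5, 15, 45, 135, 405]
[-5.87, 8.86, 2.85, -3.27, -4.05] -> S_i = Random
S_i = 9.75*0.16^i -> [9.75, 1.56, 0.25, 0.04, 0.01]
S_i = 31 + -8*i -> [31, 23, 15, 7, -1]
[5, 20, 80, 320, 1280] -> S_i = 5*4^i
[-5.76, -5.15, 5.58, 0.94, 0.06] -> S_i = Random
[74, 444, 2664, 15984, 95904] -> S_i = 74*6^i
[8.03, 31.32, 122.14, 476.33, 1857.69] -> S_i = 8.03*3.90^i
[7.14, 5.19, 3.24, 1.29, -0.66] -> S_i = 7.14 + -1.95*i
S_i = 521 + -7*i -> [521, 514, 507, 500, 493]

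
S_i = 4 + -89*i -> [4, -85, -174, -263, -352]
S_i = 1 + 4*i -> [1, 5, 9, 13, 17]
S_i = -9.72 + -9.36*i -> [-9.72, -19.08, -28.44, -37.8, -47.16]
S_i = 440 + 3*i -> [440, 443, 446, 449, 452]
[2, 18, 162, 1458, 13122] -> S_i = 2*9^i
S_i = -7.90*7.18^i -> [-7.9, -56.72, -407.26, -2924.16, -20995.43]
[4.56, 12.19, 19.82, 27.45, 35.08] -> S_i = 4.56 + 7.63*i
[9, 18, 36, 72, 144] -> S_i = 9*2^i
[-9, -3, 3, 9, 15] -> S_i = -9 + 6*i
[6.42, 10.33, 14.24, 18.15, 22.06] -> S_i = 6.42 + 3.91*i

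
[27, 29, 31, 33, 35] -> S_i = 27 + 2*i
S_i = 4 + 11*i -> [4, 15, 26, 37, 48]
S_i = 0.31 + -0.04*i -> [0.31, 0.27, 0.23, 0.19, 0.15]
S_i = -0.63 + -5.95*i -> [-0.63, -6.58, -12.53, -18.48, -24.43]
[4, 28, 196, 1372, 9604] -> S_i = 4*7^i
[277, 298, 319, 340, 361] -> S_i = 277 + 21*i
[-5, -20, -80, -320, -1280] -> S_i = -5*4^i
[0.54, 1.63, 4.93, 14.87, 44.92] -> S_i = 0.54*3.02^i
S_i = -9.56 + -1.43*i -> [-9.56, -10.99, -12.42, -13.85, -15.28]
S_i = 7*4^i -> [7, 28, 112, 448, 1792]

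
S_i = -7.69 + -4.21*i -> [-7.69, -11.9, -16.11, -20.32, -24.53]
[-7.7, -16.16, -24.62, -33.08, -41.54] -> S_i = -7.70 + -8.46*i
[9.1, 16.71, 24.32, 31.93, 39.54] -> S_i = 9.10 + 7.61*i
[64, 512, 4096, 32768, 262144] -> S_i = 64*8^i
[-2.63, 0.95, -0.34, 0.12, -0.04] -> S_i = -2.63*(-0.36)^i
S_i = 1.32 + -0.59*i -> [1.32, 0.73, 0.14, -0.45, -1.04]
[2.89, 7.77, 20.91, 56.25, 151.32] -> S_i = 2.89*2.69^i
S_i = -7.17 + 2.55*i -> [-7.17, -4.62, -2.07, 0.48, 3.03]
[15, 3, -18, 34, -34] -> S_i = Random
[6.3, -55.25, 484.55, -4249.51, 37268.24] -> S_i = 6.30*(-8.77)^i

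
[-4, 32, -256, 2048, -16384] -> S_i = -4*-8^i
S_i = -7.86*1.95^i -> [-7.86, -15.33, -29.89, -58.28, -113.65]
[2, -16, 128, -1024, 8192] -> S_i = 2*-8^i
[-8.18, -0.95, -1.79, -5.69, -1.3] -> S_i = Random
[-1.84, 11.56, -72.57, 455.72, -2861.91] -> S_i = -1.84*(-6.28)^i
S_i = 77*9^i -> [77, 693, 6237, 56133, 505197]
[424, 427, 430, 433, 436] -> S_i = 424 + 3*i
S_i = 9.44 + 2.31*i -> [9.44, 11.75, 14.06, 16.37, 18.68]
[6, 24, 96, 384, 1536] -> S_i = 6*4^i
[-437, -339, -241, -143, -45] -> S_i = -437 + 98*i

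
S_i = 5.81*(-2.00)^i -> [5.81, -11.62, 23.24, -46.48, 92.96]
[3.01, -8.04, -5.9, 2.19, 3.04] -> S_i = Random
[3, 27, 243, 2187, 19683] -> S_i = 3*9^i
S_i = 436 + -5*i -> [436, 431, 426, 421, 416]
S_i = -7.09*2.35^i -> [-7.09, -16.66, -39.15, -92.01, -216.23]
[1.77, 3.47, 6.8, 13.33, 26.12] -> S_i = 1.77*1.96^i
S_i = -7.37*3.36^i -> [-7.37, -24.76, -83.2, -279.57, -939.34]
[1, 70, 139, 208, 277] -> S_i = 1 + 69*i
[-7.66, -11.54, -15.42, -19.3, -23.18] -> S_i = -7.66 + -3.88*i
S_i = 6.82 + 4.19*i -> [6.82, 11.01, 15.2, 19.39, 23.58]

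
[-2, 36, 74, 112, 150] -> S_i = -2 + 38*i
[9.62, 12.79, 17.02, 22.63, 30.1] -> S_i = 9.62*1.33^i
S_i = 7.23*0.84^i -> [7.23, 6.07, 5.1, 4.29, 3.6]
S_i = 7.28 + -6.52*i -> [7.28, 0.76, -5.76, -12.28, -18.8]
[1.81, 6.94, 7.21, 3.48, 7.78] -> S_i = Random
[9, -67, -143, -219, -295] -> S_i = 9 + -76*i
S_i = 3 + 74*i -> [3, 77, 151, 225, 299]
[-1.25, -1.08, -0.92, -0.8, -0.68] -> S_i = -1.25*0.86^i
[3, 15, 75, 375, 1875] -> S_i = 3*5^i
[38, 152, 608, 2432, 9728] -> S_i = 38*4^i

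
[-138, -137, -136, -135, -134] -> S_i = -138 + 1*i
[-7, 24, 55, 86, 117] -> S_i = -7 + 31*i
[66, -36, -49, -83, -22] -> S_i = Random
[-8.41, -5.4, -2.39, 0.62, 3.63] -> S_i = -8.41 + 3.01*i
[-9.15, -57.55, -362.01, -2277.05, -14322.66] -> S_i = -9.15*6.29^i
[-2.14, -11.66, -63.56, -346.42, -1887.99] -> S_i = -2.14*5.45^i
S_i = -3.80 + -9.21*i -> [-3.8, -13.01, -22.22, -31.43, -40.64]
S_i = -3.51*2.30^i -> [-3.51, -8.07, -18.57, -42.71, -98.22]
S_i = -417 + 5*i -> [-417, -412, -407, -402, -397]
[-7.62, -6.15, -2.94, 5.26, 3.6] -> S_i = Random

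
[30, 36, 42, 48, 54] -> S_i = 30 + 6*i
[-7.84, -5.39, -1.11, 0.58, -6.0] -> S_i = Random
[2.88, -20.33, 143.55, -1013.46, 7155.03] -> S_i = 2.88*(-7.06)^i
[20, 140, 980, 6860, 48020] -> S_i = 20*7^i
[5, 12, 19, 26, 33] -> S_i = 5 + 7*i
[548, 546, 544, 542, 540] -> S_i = 548 + -2*i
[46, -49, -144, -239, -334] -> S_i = 46 + -95*i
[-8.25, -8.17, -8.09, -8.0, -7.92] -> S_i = -8.25*0.99^i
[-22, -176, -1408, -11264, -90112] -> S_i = -22*8^i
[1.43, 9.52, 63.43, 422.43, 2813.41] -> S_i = 1.43*6.66^i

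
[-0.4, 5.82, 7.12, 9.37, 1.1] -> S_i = Random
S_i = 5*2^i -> [5, 10, 20, 40, 80]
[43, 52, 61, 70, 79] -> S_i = 43 + 9*i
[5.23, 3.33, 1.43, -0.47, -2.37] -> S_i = 5.23 + -1.90*i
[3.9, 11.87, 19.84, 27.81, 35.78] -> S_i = 3.90 + 7.97*i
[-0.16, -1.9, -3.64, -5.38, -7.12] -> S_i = -0.16 + -1.74*i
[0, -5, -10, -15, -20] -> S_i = 0 + -5*i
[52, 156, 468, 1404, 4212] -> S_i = 52*3^i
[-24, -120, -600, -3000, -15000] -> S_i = -24*5^i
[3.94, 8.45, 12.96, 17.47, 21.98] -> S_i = 3.94 + 4.51*i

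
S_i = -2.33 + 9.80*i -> [-2.33, 7.47, 17.27, 27.07, 36.87]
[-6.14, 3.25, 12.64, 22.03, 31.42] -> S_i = -6.14 + 9.39*i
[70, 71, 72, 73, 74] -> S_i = 70 + 1*i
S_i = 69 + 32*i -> [69, 101, 133, 165, 197]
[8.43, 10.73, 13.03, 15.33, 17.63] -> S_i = 8.43 + 2.30*i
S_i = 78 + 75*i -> [78, 153, 228, 303, 378]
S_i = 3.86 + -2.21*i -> [3.86, 1.65, -0.56, -2.77, -4.98]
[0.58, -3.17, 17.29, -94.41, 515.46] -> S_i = 0.58*(-5.46)^i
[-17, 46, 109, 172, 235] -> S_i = -17 + 63*i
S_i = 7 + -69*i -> [7, -62, -131, -200, -269]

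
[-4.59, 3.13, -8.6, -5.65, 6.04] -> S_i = Random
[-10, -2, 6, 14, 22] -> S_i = -10 + 8*i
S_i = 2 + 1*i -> [2, 3, 4, 5, 6]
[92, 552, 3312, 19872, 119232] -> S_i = 92*6^i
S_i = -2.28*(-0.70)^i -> [-2.28, 1.6, -1.12, 0.78, -0.55]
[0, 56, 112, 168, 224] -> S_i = 0 + 56*i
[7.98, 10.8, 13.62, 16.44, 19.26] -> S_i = 7.98 + 2.82*i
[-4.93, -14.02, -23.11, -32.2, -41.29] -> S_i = -4.93 + -9.09*i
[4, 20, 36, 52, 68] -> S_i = 4 + 16*i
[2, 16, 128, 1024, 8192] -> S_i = 2*8^i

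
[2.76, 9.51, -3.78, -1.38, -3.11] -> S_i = Random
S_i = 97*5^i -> [97, 485, 2425, 12125, 60625]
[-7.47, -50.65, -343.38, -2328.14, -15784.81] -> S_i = -7.47*6.78^i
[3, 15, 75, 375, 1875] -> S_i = 3*5^i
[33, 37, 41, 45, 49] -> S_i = 33 + 4*i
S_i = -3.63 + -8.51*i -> [-3.63, -12.14, -20.65, -29.16, -37.67]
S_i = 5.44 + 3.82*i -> [5.44, 9.26, 13.08, 16.9, 20.72]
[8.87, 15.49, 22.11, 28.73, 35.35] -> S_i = 8.87 + 6.62*i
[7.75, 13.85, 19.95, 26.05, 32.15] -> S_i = 7.75 + 6.10*i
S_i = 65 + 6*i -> [65, 71, 77, 83, 89]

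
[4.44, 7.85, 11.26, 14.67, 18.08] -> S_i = 4.44 + 3.41*i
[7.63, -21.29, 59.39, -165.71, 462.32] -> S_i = 7.63*(-2.79)^i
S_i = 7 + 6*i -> [7, 13, 19, 25, 31]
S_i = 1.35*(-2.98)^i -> [1.35, -4.02, 11.99, -35.73, 106.46]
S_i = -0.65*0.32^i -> [-0.65, -0.21, -0.07, -0.02, -0.01]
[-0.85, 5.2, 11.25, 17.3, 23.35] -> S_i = -0.85 + 6.05*i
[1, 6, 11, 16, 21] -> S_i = 1 + 5*i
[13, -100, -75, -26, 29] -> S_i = Random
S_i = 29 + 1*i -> [29, 30, 31, 32, 33]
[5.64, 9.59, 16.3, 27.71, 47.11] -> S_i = 5.64*1.70^i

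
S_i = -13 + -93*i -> [-13, -106, -199, -292, -385]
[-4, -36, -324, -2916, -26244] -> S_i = -4*9^i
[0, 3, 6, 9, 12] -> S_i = 0 + 3*i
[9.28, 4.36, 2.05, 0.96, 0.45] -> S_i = 9.28*0.47^i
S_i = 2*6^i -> [2, 12, 72, 432, 2592]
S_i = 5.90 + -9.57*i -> [5.9, -3.67, -13.24, -22.81, -32.38]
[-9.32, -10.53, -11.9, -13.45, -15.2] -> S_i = -9.32*1.13^i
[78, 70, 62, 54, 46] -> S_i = 78 + -8*i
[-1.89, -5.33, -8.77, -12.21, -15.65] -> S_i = -1.89 + -3.44*i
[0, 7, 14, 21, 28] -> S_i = 0 + 7*i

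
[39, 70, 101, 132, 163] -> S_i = 39 + 31*i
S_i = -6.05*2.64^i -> [-6.05, -15.97, -42.17, -111.32, -293.88]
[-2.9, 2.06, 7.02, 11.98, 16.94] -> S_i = -2.90 + 4.96*i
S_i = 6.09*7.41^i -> [6.09, 45.13, 334.39, 2477.83, 18360.74]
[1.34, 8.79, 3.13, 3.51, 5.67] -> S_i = Random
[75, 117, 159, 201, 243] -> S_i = 75 + 42*i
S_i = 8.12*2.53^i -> [8.12, 20.54, 51.98, 131.5, 332.69]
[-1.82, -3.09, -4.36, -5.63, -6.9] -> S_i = -1.82 + -1.27*i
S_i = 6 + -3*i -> [6, 3, 0, -3, -6]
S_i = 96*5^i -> [96, 480, 2400, 12000, 60000]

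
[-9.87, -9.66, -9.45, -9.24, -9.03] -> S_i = -9.87 + 0.21*i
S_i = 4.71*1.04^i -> [4.71, 4.9, 5.09, 5.3, 5.51]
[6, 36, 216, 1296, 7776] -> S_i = 6*6^i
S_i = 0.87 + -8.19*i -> [0.87, -7.32, -15.51, -23.7, -31.89]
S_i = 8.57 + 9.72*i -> [8.57, 18.29, 28.01, 37.73, 47.45]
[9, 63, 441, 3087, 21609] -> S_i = 9*7^i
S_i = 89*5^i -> [89, 445, 2225, 11125, 55625]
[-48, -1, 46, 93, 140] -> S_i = -48 + 47*i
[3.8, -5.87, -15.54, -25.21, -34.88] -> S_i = 3.80 + -9.67*i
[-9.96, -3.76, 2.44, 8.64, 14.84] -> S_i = -9.96 + 6.20*i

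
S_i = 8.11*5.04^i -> [8.11, 40.87, 206.01, 1038.28, 5232.91]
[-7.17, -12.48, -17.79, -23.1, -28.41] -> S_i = -7.17 + -5.31*i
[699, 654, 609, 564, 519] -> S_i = 699 + -45*i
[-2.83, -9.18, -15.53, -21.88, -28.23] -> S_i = -2.83 + -6.35*i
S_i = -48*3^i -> [-48, -144, -432, -1296, -3888]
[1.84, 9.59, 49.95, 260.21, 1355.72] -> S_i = 1.84*5.21^i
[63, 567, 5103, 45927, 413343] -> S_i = 63*9^i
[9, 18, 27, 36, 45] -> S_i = 9 + 9*i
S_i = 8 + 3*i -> [8, 11, 14, 17, 20]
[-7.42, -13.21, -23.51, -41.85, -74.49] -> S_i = -7.42*1.78^i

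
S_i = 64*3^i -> [64, 192, 576, 1728, 5184]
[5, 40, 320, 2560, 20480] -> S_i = 5*8^i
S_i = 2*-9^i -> [2, -18, 162, -1458, 13122]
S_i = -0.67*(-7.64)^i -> [-0.67, 5.12, -39.11, 298.78, -2282.7]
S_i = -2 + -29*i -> [-2, -31, -60, -89, -118]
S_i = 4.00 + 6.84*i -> [4.0, 10.84, 17.68, 24.52, 31.36]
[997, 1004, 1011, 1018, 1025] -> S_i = 997 + 7*i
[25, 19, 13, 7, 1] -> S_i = 25 + -6*i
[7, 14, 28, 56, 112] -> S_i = 7*2^i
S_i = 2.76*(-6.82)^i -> [2.76, -18.82, 128.37, -875.51, 5970.99]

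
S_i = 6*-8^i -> [6, -48, 384, -3072, 24576]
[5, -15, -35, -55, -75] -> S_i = 5 + -20*i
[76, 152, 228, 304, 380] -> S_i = 76 + 76*i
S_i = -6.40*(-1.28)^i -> [-6.4, 8.19, -10.49, 13.42, -17.18]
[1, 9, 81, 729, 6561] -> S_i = 1*9^i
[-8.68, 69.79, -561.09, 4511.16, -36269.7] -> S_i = -8.68*(-8.04)^i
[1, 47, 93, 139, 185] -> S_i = 1 + 46*i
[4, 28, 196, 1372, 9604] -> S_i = 4*7^i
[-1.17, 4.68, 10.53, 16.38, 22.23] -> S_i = -1.17 + 5.85*i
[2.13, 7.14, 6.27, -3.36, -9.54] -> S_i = Random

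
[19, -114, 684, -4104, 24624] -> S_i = 19*-6^i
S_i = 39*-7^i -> [39, -273, 1911, -13377, 93639]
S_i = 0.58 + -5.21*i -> [0.58, -4.63, -9.84, -15.05, -20.26]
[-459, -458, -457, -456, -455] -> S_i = -459 + 1*i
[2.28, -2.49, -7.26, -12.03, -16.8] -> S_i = 2.28 + -4.77*i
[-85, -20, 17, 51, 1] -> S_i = Random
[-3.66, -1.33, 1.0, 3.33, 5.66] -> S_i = -3.66 + 2.33*i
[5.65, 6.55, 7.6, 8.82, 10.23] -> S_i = 5.65*1.16^i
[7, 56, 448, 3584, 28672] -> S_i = 7*8^i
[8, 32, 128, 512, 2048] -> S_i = 8*4^i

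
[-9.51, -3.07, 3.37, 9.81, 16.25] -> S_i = -9.51 + 6.44*i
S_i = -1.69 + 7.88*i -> [-1.69, 6.19, 14.07, 21.95, 29.83]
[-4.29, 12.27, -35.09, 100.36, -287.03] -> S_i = -4.29*(-2.86)^i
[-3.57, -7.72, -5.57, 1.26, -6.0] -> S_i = Random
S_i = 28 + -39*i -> [28, -11, -50, -89, -128]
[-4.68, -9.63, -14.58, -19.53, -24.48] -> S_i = -4.68 + -4.95*i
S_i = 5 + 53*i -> [5, 58, 111, 164, 217]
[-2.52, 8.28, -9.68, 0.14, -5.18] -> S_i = Random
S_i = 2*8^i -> [2, 16, 128, 1024, 8192]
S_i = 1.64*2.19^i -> [1.64, 3.59, 7.87, 17.23, 37.72]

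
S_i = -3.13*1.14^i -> [-3.13, -3.57, -4.07, -4.64, -5.29]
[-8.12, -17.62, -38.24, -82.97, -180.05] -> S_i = -8.12*2.17^i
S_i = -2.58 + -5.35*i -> [-2.58, -7.93, -13.28, -18.63, -23.98]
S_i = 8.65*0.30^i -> [8.65, 2.6, 0.78, 0.23, 0.07]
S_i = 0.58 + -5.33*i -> [0.58, -4.75, -10.08, -15.41, -20.74]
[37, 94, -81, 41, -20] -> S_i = Random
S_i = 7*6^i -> [7, 42, 252, 1512, 9072]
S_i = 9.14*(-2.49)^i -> [9.14, -22.76, 56.67, -141.11, 351.35]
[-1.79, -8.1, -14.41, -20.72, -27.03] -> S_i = -1.79 + -6.31*i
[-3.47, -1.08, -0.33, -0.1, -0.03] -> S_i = -3.47*0.31^i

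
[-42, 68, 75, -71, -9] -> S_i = Random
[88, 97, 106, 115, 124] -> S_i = 88 + 9*i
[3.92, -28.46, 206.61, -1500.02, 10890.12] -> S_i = 3.92*(-7.26)^i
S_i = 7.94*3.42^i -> [7.94, 27.15, 92.87, 317.61, 1086.24]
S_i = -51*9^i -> [-51, -459, -4131, -37179, -334611]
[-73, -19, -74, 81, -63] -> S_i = Random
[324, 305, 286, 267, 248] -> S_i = 324 + -19*i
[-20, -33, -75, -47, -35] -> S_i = Random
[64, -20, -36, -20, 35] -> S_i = Random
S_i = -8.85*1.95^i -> [-8.85, -17.26, -33.65, -65.62, -127.96]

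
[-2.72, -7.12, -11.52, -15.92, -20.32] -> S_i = -2.72 + -4.40*i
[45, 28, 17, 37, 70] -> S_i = Random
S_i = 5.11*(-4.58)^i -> [5.11, -23.4, 107.19, -490.93, 2248.45]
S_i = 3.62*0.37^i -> [3.62, 1.34, 0.5, 0.18, 0.07]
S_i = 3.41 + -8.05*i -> [3.41, -4.64, -12.69, -20.74, -28.79]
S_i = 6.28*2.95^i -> [6.28, 18.53, 54.65, 161.22, 475.61]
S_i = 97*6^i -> [97, 582, 3492, 20952, 125712]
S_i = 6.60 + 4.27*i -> [6.6, 10.87, 15.14, 19.41, 23.68]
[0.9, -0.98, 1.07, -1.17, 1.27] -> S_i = 0.90*(-1.09)^i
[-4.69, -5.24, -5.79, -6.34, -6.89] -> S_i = -4.69 + -0.55*i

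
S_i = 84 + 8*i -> [84, 92, 100, 108, 116]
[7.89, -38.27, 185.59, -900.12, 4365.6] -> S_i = 7.89*(-4.85)^i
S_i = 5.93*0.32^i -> [5.93, 1.9, 0.61, 0.19, 0.06]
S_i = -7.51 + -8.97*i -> [-7.51, -16.48, -25.45, -34.42, -43.39]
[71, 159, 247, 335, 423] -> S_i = 71 + 88*i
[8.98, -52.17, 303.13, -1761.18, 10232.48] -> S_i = 8.98*(-5.81)^i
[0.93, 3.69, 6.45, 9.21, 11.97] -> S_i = 0.93 + 2.76*i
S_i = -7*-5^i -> [-7, 35, -175, 875, -4375]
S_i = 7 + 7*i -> [7, 14, 21, 28, 35]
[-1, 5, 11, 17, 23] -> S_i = -1 + 6*i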